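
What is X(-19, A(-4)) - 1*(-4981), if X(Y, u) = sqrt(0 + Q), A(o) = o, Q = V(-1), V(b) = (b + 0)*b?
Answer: 4982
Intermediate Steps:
V(b) = b**2 (V(b) = b*b = b**2)
Q = 1 (Q = (-1)**2 = 1)
X(Y, u) = 1 (X(Y, u) = sqrt(0 + 1) = sqrt(1) = 1)
X(-19, A(-4)) - 1*(-4981) = 1 - 1*(-4981) = 1 + 4981 = 4982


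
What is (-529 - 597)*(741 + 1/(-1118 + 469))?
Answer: -541502408/649 ≈ -8.3436e+5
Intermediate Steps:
(-529 - 597)*(741 + 1/(-1118 + 469)) = -1126*(741 + 1/(-649)) = -1126*(741 - 1/649) = -1126*480908/649 = -541502408/649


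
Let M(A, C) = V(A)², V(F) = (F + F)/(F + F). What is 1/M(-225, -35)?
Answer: 1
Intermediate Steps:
V(F) = 1 (V(F) = (2*F)/((2*F)) = (2*F)*(1/(2*F)) = 1)
M(A, C) = 1 (M(A, C) = 1² = 1)
1/M(-225, -35) = 1/1 = 1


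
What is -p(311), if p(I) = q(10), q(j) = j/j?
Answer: -1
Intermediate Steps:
q(j) = 1
p(I) = 1
-p(311) = -1*1 = -1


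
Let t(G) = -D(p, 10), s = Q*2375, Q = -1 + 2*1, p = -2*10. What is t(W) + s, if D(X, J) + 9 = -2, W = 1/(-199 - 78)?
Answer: 2386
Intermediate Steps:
p = -20
Q = 1 (Q = -1 + 2 = 1)
s = 2375 (s = 1*2375 = 2375)
W = -1/277 (W = 1/(-277) = -1/277 ≈ -0.0036101)
D(X, J) = -11 (D(X, J) = -9 - 2 = -11)
t(G) = 11 (t(G) = -1*(-11) = 11)
t(W) + s = 11 + 2375 = 2386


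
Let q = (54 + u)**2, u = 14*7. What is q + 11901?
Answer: 35005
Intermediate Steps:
u = 98
q = 23104 (q = (54 + 98)**2 = 152**2 = 23104)
q + 11901 = 23104 + 11901 = 35005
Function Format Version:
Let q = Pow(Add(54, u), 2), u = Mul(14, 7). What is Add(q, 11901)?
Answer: 35005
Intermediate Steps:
u = 98
q = 23104 (q = Pow(Add(54, 98), 2) = Pow(152, 2) = 23104)
Add(q, 11901) = Add(23104, 11901) = 35005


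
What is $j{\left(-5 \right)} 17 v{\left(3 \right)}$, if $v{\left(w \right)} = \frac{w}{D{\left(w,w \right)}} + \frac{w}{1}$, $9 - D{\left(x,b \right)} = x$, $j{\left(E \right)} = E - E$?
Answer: $0$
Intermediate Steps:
$j{\left(E \right)} = 0$
$D{\left(x,b \right)} = 9 - x$
$v{\left(w \right)} = w + \frac{w}{9 - w}$ ($v{\left(w \right)} = \frac{w}{9 - w} + \frac{w}{1} = \frac{w}{9 - w} + w 1 = \frac{w}{9 - w} + w = w + \frac{w}{9 - w}$)
$j{\left(-5 \right)} 17 v{\left(3 \right)} = 0 \cdot 17 \frac{3 \left(-10 + 3\right)}{-9 + 3} = 0 \cdot 3 \frac{1}{-6} \left(-7\right) = 0 \cdot 3 \left(- \frac{1}{6}\right) \left(-7\right) = 0 \cdot \frac{7}{2} = 0$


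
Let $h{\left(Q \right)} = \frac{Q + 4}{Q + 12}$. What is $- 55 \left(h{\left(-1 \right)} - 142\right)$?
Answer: $7795$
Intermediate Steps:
$h{\left(Q \right)} = \frac{4 + Q}{12 + Q}$
$- 55 \left(h{\left(-1 \right)} - 142\right) = - 55 \left(\frac{4 - 1}{12 - 1} - 142\right) = - 55 \left(\frac{1}{11} \cdot 3 - 142\right) = - 55 \left(\frac{3}{11} - 142\right) = \left(-55\right) \left(- \frac{1559}{11}\right) = 7795$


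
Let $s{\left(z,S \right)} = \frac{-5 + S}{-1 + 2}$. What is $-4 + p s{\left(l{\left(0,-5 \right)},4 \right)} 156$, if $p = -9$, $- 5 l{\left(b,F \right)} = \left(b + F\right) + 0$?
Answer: $1400$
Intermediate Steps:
$l{\left(b,F \right)} = - \frac{F}{5} - \frac{b}{5}$ ($l{\left(b,F \right)} = - \frac{\left(b + F\right) + 0}{5} = - \frac{\left(F + b\right) + 0}{5} = - \frac{F + b}{5} = - \frac{F}{5} - \frac{b}{5}$)
$s{\left(z,S \right)} = -5 + S$ ($s{\left(z,S \right)} = \frac{-5 + S}{1} = \left(-5 + S\right) 1 = -5 + S$)
$-4 + p s{\left(l{\left(0,-5 \right)},4 \right)} 156 = -4 + - 9 \left(-5 + 4\right) 156 = -4 + \left(-9\right) \left(-1\right) 156 = -4 + 9 \cdot 156 = -4 + 1404 = 1400$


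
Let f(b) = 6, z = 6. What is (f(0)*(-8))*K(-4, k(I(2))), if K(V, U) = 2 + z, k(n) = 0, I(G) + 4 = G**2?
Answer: -384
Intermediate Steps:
I(G) = -4 + G**2
K(V, U) = 8 (K(V, U) = 2 + 6 = 8)
(f(0)*(-8))*K(-4, k(I(2))) = (6*(-8))*8 = -48*8 = -384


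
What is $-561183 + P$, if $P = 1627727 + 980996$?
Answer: $2047540$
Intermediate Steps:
$P = 2608723$
$-561183 + P = -561183 + 2608723 = 2047540$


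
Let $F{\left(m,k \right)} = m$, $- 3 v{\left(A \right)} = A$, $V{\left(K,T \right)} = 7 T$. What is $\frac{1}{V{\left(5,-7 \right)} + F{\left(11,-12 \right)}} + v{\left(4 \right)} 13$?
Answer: $- \frac{1979}{114} \approx -17.36$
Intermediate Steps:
$v{\left(A \right)} = - \frac{A}{3}$
$\frac{1}{V{\left(5,-7 \right)} + F{\left(11,-12 \right)}} + v{\left(4 \right)} 13 = \frac{1}{7 \left(-7\right) + 11} + \left(- \frac{1}{3}\right) 4 \cdot 13 = \frac{1}{-49 + 11} - \frac{52}{3} = \frac{1}{-38} - \frac{52}{3} = - \frac{1}{38} - \frac{52}{3} = - \frac{1979}{114}$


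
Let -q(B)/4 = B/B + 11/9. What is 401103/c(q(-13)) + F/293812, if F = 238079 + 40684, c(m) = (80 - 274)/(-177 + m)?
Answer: 10953425221457/28499764 ≈ 3.8433e+5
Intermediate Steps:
q(B) = -80/9 (q(B) = -4*(B/B + 11/9) = -4*(1 + 11*(1/9)) = -4*(1 + 11/9) = -4*20/9 = -80/9)
c(m) = -194/(-177 + m)
F = 278763
401103/c(q(-13)) + F/293812 = 401103/((-194/(-177 - 80/9))) + 278763/293812 = 401103/((-194/(-1673/9))) + 278763*(1/293812) = 401103/((-194*(-9/1673))) + 278763/293812 = 401103/(1746/1673) + 278763/293812 = 401103*(1673/1746) + 278763/293812 = 74560591/194 + 278763/293812 = 10953425221457/28499764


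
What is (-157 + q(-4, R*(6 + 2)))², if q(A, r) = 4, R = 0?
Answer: 23409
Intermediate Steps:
(-157 + q(-4, R*(6 + 2)))² = (-157 + 4)² = (-153)² = 23409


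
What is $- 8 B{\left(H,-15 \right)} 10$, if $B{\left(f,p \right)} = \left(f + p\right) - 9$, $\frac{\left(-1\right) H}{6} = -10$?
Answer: $-2880$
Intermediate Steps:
$H = 60$ ($H = \left(-6\right) \left(-10\right) = 60$)
$B{\left(f,p \right)} = -9 + f + p$
$- 8 B{\left(H,-15 \right)} 10 = - 8 \left(-9 + 60 - 15\right) 10 = - 8 \cdot 36 \cdot 10 = \left(-8\right) 360 = -2880$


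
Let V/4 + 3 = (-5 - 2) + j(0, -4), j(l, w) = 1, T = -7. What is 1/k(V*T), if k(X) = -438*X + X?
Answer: -1/110124 ≈ -9.0807e-6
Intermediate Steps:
V = -36 (V = -12 + 4*((-5 - 2) + 1) = -12 + 4*(-7 + 1) = -12 + 4*(-6) = -12 - 24 = -36)
k(X) = -437*X
1/k(V*T) = 1/(-(-15732)*(-7)) = 1/(-437*252) = 1/(-110124) = -1/110124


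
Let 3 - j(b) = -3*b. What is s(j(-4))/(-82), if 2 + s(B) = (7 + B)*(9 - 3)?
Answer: 7/41 ≈ 0.17073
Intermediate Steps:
j(b) = 3 + 3*b (j(b) = 3 - (-3)*b = 3 + 3*b)
s(B) = 40 + 6*B (s(B) = -2 + (7 + B)*(9 - 3) = -2 + (7 + B)*6 = -2 + (42 + 6*B) = 40 + 6*B)
s(j(-4))/(-82) = (40 + 6*(3 + 3*(-4)))/(-82) = (40 + 6*(3 - 12))*(-1/82) = (40 + 6*(-9))*(-1/82) = (40 - 54)*(-1/82) = -14*(-1/82) = 7/41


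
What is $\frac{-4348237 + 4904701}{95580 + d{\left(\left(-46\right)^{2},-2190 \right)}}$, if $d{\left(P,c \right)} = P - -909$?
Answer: $\frac{556464}{98605} \approx 5.6434$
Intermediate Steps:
$d{\left(P,c \right)} = 909 + P$ ($d{\left(P,c \right)} = P + 909 = 909 + P$)
$\frac{-4348237 + 4904701}{95580 + d{\left(\left(-46\right)^{2},-2190 \right)}} = \frac{-4348237 + 4904701}{95580 + \left(909 + \left(-46\right)^{2}\right)} = \frac{556464}{95580 + \left(909 + 2116\right)} = \frac{556464}{95580 + 3025} = \frac{556464}{98605}$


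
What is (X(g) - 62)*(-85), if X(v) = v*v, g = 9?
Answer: -1615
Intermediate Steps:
X(v) = v²
(X(g) - 62)*(-85) = (9² - 62)*(-85) = (81 - 62)*(-85) = 19*(-85) = -1615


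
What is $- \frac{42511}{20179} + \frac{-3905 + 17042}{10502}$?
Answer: $- \frac{181358999}{211919858} \approx -0.85579$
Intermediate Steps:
$- \frac{42511}{20179} + \frac{-3905 + 17042}{10502} = \left(-42511\right) \frac{1}{20179} + 13137 \cdot \frac{1}{10502} = - \frac{42511}{20179} + \frac{13137}{10502} = - \frac{181358999}{211919858}$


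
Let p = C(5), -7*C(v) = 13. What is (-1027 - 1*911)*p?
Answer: 25194/7 ≈ 3599.1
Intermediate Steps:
C(v) = -13/7 (C(v) = -1/7*13 = -13/7)
p = -13/7 ≈ -1.8571
(-1027 - 1*911)*p = (-1027 - 1*911)*(-13/7) = (-1027 - 911)*(-13/7) = -1938*(-13/7) = 25194/7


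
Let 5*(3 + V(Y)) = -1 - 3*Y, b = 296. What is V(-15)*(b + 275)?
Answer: 16559/5 ≈ 3311.8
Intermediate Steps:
V(Y) = -16/5 - 3*Y/5 (V(Y) = -3 + (-1 - 3*Y)/5 = -3 + (-⅕ - 3*Y/5) = -16/5 - 3*Y/5)
V(-15)*(b + 275) = (-16/5 - ⅗*(-15))*(296 + 275) = (-16/5 + 9)*571 = (29/5)*571 = 16559/5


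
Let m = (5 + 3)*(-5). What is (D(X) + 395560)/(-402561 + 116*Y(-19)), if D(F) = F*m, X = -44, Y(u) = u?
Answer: -79464/80953 ≈ -0.98161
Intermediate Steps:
m = -40 (m = 8*(-5) = -40)
D(F) = -40*F (D(F) = F*(-40) = -40*F)
(D(X) + 395560)/(-402561 + 116*Y(-19)) = (-40*(-44) + 395560)/(-402561 + 116*(-19)) = (1760 + 395560)/(-402561 - 2204) = 397320/(-404765) = 397320*(-1/404765) = -79464/80953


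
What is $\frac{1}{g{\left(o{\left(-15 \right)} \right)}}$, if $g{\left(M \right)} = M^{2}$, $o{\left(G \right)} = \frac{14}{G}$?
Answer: $\frac{225}{196} \approx 1.148$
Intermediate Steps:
$\frac{1}{g{\left(o{\left(-15 \right)} \right)}} = \frac{1}{\left(\frac{14}{-15}\right)^{2}} = \frac{1}{\left(14 \left(- \frac{1}{15}\right)\right)^{2}} = \frac{1}{\left(- \frac{14}{15}\right)^{2}} = \frac{1}{\frac{196}{225}} = \frac{225}{196}$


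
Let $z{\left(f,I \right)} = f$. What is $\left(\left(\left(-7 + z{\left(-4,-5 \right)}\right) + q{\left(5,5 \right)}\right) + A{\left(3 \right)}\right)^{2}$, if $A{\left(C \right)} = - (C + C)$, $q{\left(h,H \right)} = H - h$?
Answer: $289$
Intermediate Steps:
$A{\left(C \right)} = - 2 C$
$\left(\left(\left(-7 + z{\left(-4,-5 \right)}\right) + q{\left(5,5 \right)}\right) + A{\left(3 \right)}\right)^{2} = \left(\left(\left(-7 - 4\right) + \left(5 - 5\right)\right) - 6\right)^{2} = \left(\left(-11 + \left(5 - 5\right)\right) - 6\right)^{2} = \left(\left(-11 + 0\right) - 6\right)^{2} = \left(-11 - 6\right)^{2} = \left(-17\right)^{2} = 289$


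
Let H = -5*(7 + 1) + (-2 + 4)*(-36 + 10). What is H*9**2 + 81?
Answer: -7371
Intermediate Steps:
H = -92 (H = -5*8 + 2*(-26) = -40 - 52 = -92)
H*9**2 + 81 = -92*9**2 + 81 = -92*81 + 81 = -7452 + 81 = -7371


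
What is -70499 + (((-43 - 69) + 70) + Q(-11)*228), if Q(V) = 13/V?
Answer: -778915/11 ≈ -70811.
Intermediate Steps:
-70499 + (((-43 - 69) + 70) + Q(-11)*228) = -70499 + (((-43 - 69) + 70) + (13/(-11))*228) = -70499 + ((-112 + 70) + (13*(-1/11))*228) = -70499 + (-42 - 13/11*228) = -70499 + (-42 - 2964/11) = -70499 - 3426/11 = -778915/11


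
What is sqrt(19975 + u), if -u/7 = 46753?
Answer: 12*I*sqrt(2134) ≈ 554.34*I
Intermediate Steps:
u = -327271 (u = -7*46753 = -327271)
sqrt(19975 + u) = sqrt(19975 - 327271) = sqrt(-307296) = 12*I*sqrt(2134)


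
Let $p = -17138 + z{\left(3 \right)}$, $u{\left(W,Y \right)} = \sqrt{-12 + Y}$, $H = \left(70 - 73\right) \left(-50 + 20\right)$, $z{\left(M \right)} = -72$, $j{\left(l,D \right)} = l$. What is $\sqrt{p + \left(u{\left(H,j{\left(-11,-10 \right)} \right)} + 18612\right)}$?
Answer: $\sqrt{1402 + i \sqrt{23}} \approx 37.443 + 0.06404 i$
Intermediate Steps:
$H = 90$ ($H = \left(-3\right) \left(-30\right) = 90$)
$p = -17210$ ($p = -17138 - 72 = -17210$)
$\sqrt{p + \left(u{\left(H,j{\left(-11,-10 \right)} \right)} + 18612\right)} = \sqrt{-17210 + \left(\sqrt{-12 - 11} + 18612\right)} = \sqrt{-17210 + \left(\sqrt{-23} + 18612\right)} = \sqrt{-17210 + \left(i \sqrt{23} + 18612\right)} = \sqrt{-17210 + \left(18612 + i \sqrt{23}\right)} = \sqrt{1402 + i \sqrt{23}}$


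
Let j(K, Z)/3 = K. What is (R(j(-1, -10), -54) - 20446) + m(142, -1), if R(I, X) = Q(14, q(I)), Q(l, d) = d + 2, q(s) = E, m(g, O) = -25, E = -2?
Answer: -20471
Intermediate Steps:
j(K, Z) = 3*K
q(s) = -2
Q(l, d) = 2 + d
R(I, X) = 0 (R(I, X) = 2 - 2 = 0)
(R(j(-1, -10), -54) - 20446) + m(142, -1) = (0 - 20446) - 25 = -20446 - 25 = -20471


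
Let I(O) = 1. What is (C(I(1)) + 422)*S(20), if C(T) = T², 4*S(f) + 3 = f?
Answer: 7191/4 ≈ 1797.8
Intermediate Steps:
S(f) = -¾ + f/4
(C(I(1)) + 422)*S(20) = (1² + 422)*(-¾ + (¼)*20) = (1 + 422)*(-¾ + 5) = 423*(17/4) = 7191/4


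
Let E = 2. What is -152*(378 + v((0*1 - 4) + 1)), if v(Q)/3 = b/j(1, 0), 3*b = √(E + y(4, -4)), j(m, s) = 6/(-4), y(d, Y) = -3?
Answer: -57456 + 304*I/3 ≈ -57456.0 + 101.33*I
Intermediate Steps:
j(m, s) = -3/2 (j(m, s) = 6*(-¼) = -3/2)
b = I/3 (b = √(2 - 3)/3 = √(-1)/3 = I/3 ≈ 0.33333*I)
v(Q) = -2*I/3 (v(Q) = 3*((I/3)/(-3/2)) = 3*((I/3)*(-⅔)) = 3*(-2*I/9) = -2*I/3)
-152*(378 + v((0*1 - 4) + 1)) = -152*(378 - 2*I/3) = -57456 + 304*I/3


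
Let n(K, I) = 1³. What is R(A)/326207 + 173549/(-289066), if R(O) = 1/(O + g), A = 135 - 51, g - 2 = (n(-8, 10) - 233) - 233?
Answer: -21456288874763/35737938658898 ≈ -0.60038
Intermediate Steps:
n(K, I) = 1
g = -463 (g = 2 + ((1 - 233) - 233) = 2 + (-232 - 233) = 2 - 465 = -463)
A = 84
R(O) = 1/(-463 + O) (R(O) = 1/(O - 463) = 1/(-463 + O))
R(A)/326207 + 173549/(-289066) = 1/((-463 + 84)*326207) + 173549/(-289066) = (1/326207)/(-379) + 173549*(-1/289066) = -1/379*1/326207 - 173549/289066 = -1/123632453 - 173549/289066 = -21456288874763/35737938658898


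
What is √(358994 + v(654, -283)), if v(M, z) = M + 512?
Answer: 4*√22510 ≈ 600.13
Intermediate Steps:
v(M, z) = 512 + M
√(358994 + v(654, -283)) = √(358994 + (512 + 654)) = √(358994 + 1166) = √360160 = 4*√22510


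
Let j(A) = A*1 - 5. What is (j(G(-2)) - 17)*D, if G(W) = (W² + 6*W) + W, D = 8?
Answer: -256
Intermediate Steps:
G(W) = W² + 7*W
j(A) = -5 + A (j(A) = A - 5 = -5 + A)
(j(G(-2)) - 17)*D = ((-5 - 2*(7 - 2)) - 17)*8 = ((-5 - 2*5) - 17)*8 = ((-5 - 10) - 17)*8 = (-15 - 17)*8 = -32*8 = -256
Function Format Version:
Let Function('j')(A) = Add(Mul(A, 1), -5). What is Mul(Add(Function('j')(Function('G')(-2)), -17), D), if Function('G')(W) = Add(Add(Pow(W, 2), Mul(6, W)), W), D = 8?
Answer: -256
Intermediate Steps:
Function('G')(W) = Add(Pow(W, 2), Mul(7, W))
Function('j')(A) = Add(-5, A) (Function('j')(A) = Add(A, -5) = Add(-5, A))
Mul(Add(Function('j')(Function('G')(-2)), -17), D) = Mul(Add(Add(-5, Mul(-2, Add(7, -2))), -17), 8) = Mul(Add(Add(-5, Mul(-2, 5)), -17), 8) = Mul(Add(Add(-5, -10), -17), 8) = Mul(Add(-15, -17), 8) = Mul(-32, 8) = -256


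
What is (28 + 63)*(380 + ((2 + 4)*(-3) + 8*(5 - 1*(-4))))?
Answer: 39494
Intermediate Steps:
(28 + 63)*(380 + ((2 + 4)*(-3) + 8*(5 - 1*(-4)))) = 91*(380 + (6*(-3) + 8*(5 + 4))) = 91*(380 + (-18 + 8*9)) = 91*(380 + (-18 + 72)) = 91*(380 + 54) = 91*434 = 39494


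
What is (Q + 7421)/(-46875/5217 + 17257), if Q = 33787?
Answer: 35830356/14997149 ≈ 2.3891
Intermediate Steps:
(Q + 7421)/(-46875/5217 + 17257) = (33787 + 7421)/(-46875/5217 + 17257) = 41208/(-46875*1/5217 + 17257) = 41208/(-15625/1739 + 17257) = 41208/(29994298/1739) = 41208*(1739/29994298) = 35830356/14997149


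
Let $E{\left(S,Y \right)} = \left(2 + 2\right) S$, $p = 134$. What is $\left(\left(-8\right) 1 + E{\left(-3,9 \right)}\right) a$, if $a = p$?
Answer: $-2680$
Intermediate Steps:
$a = 134$
$E{\left(S,Y \right)} = 4 S$
$\left(\left(-8\right) 1 + E{\left(-3,9 \right)}\right) a = \left(\left(-8\right) 1 + 4 \left(-3\right)\right) 134 = \left(-8 - 12\right) 134 = \left(-20\right) 134 = -2680$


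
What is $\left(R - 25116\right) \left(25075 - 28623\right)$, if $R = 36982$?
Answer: $-42100568$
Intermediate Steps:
$\left(R - 25116\right) \left(25075 - 28623\right) = \left(36982 - 25116\right) \left(25075 - 28623\right) = 11866 \left(-3548\right) = -42100568$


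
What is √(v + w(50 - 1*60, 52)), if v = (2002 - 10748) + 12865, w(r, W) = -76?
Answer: √4043 ≈ 63.585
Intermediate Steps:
v = 4119 (v = -8746 + 12865 = 4119)
√(v + w(50 - 1*60, 52)) = √(4119 - 76) = √4043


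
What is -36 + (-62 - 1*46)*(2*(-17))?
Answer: 3636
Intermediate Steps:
-36 + (-62 - 1*46)*(2*(-17)) = -36 + (-62 - 46)*(-34) = -36 - 108*(-34) = -36 + 3672 = 3636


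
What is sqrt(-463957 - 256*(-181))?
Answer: I*sqrt(417621) ≈ 646.24*I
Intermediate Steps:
sqrt(-463957 - 256*(-181)) = sqrt(-463957 + 46336) = sqrt(-417621) = I*sqrt(417621)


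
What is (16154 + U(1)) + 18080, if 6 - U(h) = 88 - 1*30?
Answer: 34182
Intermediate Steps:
U(h) = -52 (U(h) = 6 - (88 - 1*30) = 6 - (88 - 30) = 6 - 1*58 = 6 - 58 = -52)
(16154 + U(1)) + 18080 = (16154 - 52) + 18080 = 16102 + 18080 = 34182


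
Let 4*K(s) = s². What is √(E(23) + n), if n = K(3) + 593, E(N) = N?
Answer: √2473/2 ≈ 24.865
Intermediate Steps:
K(s) = s²/4
n = 2381/4 (n = (¼)*3² + 593 = (¼)*9 + 593 = 9/4 + 593 = 2381/4 ≈ 595.25)
√(E(23) + n) = √(23 + 2381/4) = √(2473/4) = √2473/2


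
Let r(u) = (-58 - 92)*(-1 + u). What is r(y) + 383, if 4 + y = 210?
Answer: -30367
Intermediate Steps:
y = 206 (y = -4 + 210 = 206)
r(u) = 150 - 150*u (r(u) = -150*(-1 + u) = 150 - 150*u)
r(y) + 383 = (150 - 150*206) + 383 = (150 - 30900) + 383 = -30750 + 383 = -30367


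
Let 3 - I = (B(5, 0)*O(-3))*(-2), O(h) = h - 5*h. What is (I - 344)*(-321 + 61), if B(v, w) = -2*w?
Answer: 88660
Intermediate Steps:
O(h) = -4*h
I = 3 (I = 3 - (-2*0)*(-4*(-3))*(-2) = 3 - 0*12*(-2) = 3 - 0*(-2) = 3 - 1*0 = 3 + 0 = 3)
(I - 344)*(-321 + 61) = (3 - 344)*(-321 + 61) = -341*(-260) = 88660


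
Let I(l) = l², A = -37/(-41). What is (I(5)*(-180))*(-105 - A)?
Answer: 19539000/41 ≈ 4.7656e+5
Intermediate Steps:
A = 37/41 (A = -37*(-1/41) = 37/41 ≈ 0.90244)
(I(5)*(-180))*(-105 - A) = (5²*(-180))*(-105 - 1*37/41) = (25*(-180))*(-105 - 37/41) = -4500*(-4342/41) = 19539000/41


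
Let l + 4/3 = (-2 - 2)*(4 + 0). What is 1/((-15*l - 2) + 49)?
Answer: 1/307 ≈ 0.0032573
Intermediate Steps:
l = -52/3 (l = -4/3 + (-2 - 2)*(4 + 0) = -4/3 - 4*4 = -4/3 - 16 = -52/3 ≈ -17.333)
1/((-15*l - 2) + 49) = 1/((-15*(-52/3) - 2) + 49) = 1/((260 - 2) + 49) = 1/(258 + 49) = 1/307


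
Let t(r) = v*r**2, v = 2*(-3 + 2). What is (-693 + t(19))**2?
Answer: 2002225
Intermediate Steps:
v = -2 (v = 2*(-1) = -2)
t(r) = -2*r**2
(-693 + t(19))**2 = (-693 - 2*19**2)**2 = (-693 - 2*361)**2 = (-693 - 722)**2 = (-1415)**2 = 2002225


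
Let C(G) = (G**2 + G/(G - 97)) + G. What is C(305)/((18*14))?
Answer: 19412945/52416 ≈ 370.36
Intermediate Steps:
C(G) = G + G**2 + G/(-97 + G) (C(G) = (G**2 + G/(-97 + G)) + G = G + G**2 + G/(-97 + G))
C(305)/((18*14)) = (305*(-96 + 305**2 - 96*305)/(-97 + 305))/((18*14)) = (305*(-96 + 93025 - 29280)/208)/252 = (305*(1/208)*63649)*(1/252) = (19412945/208)*(1/252) = 19412945/52416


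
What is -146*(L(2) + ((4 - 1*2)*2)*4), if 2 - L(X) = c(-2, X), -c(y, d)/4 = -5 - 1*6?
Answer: 3796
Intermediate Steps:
c(y, d) = 44 (c(y, d) = -4*(-5 - 1*6) = -4*(-5 - 6) = -4*(-11) = 44)
L(X) = -42 (L(X) = 2 - 1*44 = 2 - 44 = -42)
-146*(L(2) + ((4 - 1*2)*2)*4) = -146*(-42 + ((4 - 1*2)*2)*4) = -146*(-42 + ((4 - 2)*2)*4) = -146*(-42 + (2*2)*4) = -146*(-42 + 4*4) = -146*(-42 + 16) = -146*(-26) = 3796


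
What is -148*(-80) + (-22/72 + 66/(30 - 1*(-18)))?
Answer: 852557/72 ≈ 11841.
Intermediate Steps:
-148*(-80) + (-22/72 + 66/(30 - 1*(-18))) = 11840 + (-22*1/72 + 66/(30 + 18)) = 11840 + (-11/36 + 66/48) = 11840 + (-11/36 + 66*(1/48)) = 11840 + (-11/36 + 11/8) = 11840 + 77/72 = 852557/72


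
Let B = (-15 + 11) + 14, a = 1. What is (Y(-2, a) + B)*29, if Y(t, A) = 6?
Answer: 464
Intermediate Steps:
B = 10 (B = -4 + 14 = 10)
(Y(-2, a) + B)*29 = (6 + 10)*29 = 16*29 = 464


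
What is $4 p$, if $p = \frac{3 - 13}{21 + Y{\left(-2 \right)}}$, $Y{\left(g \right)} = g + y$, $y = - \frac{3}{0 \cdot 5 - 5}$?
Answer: $- \frac{100}{49} \approx -2.0408$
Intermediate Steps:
$y = \frac{3}{5}$ ($y = - \frac{3}{0 - 5} = - \frac{3}{-5} = \left(-3\right) \left(- \frac{1}{5}\right) = \frac{3}{5} \approx 0.6$)
$Y{\left(g \right)} = \frac{3}{5} + g$ ($Y{\left(g \right)} = g + \frac{3}{5} = \frac{3}{5} + g$)
$p = - \frac{25}{49}$ ($p = \frac{3 - 13}{21 + \left(\frac{3}{5} - 2\right)} = - \frac{10}{21 - \frac{7}{5}} = - \frac{10}{\frac{98}{5}} = \left(-10\right) \frac{5}{98} = - \frac{25}{49} \approx -0.5102$)
$4 p = 4 \left(- \frac{25}{49}\right) = - \frac{100}{49}$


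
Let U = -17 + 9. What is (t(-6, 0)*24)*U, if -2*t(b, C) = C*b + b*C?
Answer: 0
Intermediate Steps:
U = -8
t(b, C) = -C*b (t(b, C) = -(C*b + b*C)/2 = -(C*b + C*b)/2 = -C*b)
(t(-6, 0)*24)*U = (-1*0*(-6)*24)*(-8) = (0*24)*(-8) = 0*(-8) = 0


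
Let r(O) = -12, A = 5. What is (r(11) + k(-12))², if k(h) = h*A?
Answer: 5184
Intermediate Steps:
k(h) = 5*h (k(h) = h*5 = 5*h)
(r(11) + k(-12))² = (-12 + 5*(-12))² = (-12 - 60)² = (-72)² = 5184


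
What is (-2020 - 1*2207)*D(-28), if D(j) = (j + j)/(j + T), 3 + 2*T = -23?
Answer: -236712/41 ≈ -5773.5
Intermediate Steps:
T = -13 (T = -3/2 + (1/2)*(-23) = -3/2 - 23/2 = -13)
D(j) = 2*j/(-13 + j) (D(j) = (j + j)/(j - 13) = (2*j)/(-13 + j) = 2*j/(-13 + j))
(-2020 - 1*2207)*D(-28) = (-2020 - 1*2207)*(2*(-28)/(-13 - 28)) = (-2020 - 2207)*(2*(-28)/(-41)) = -8454*(-28)*(-1)/41 = -4227*56/41 = -236712/41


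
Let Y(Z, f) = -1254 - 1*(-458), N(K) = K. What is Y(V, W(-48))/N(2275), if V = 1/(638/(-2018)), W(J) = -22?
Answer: -796/2275 ≈ -0.34989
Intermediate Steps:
V = -1009/319 (V = 1/(638*(-1/2018)) = 1/(-319/1009) = -1009/319 ≈ -3.1630)
Y(Z, f) = -796 (Y(Z, f) = -1254 + 458 = -796)
Y(V, W(-48))/N(2275) = -796/2275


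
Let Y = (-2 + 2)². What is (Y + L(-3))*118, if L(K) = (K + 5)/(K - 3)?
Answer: -118/3 ≈ -39.333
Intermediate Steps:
Y = 0 (Y = 0² = 0)
L(K) = (5 + K)/(-3 + K)
(Y + L(-3))*118 = (0 + (5 - 3)/(-3 - 3))*118 = (0 + 2/(-6))*118 = (0 - ⅙*2)*118 = (0 - ⅓)*118 = -⅓*118 = -118/3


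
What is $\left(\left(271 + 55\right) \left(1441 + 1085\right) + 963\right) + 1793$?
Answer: $826232$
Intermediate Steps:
$\left(\left(271 + 55\right) \left(1441 + 1085\right) + 963\right) + 1793 = \left(326 \cdot 2526 + 963\right) + 1793 = \left(823476 + 963\right) + 1793 = 824439 + 1793 = 826232$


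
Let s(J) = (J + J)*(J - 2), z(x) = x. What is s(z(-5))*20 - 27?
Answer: 1373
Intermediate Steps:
s(J) = 2*J*(-2 + J) (s(J) = (2*J)*(-2 + J) = 2*J*(-2 + J))
s(z(-5))*20 - 27 = (2*(-5)*(-2 - 5))*20 - 27 = (2*(-5)*(-7))*20 - 27 = 70*20 - 27 = 1400 - 27 = 1373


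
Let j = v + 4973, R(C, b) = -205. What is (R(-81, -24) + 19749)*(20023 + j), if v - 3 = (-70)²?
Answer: 584346056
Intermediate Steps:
v = 4903 (v = 3 + (-70)² = 3 + 4900 = 4903)
j = 9876 (j = 4903 + 4973 = 9876)
(R(-81, -24) + 19749)*(20023 + j) = (-205 + 19749)*(20023 + 9876) = 19544*29899 = 584346056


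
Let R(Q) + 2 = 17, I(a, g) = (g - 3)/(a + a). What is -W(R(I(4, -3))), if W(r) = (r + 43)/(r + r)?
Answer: -29/15 ≈ -1.9333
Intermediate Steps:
I(a, g) = (-3 + g)/(2*a) (I(a, g) = (-3 + g)/((2*a)) = (-3 + g)*(1/(2*a)) = (-3 + g)/(2*a))
R(Q) = 15 (R(Q) = -2 + 17 = 15)
W(r) = (43 + r)/(2*r) (W(r) = (43 + r)/((2*r)) = (43 + r)*(1/(2*r)) = (43 + r)/(2*r))
-W(R(I(4, -3))) = -(43 + 15)/(2*15) = -58/(2*15) = -1*29/15 = -29/15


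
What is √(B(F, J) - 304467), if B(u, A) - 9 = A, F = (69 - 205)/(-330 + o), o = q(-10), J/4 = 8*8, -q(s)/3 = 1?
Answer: I*√304202 ≈ 551.54*I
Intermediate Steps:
q(s) = -3 (q(s) = -3*1 = -3)
J = 256 (J = 4*(8*8) = 4*64 = 256)
o = -3
F = 136/333 (F = (69 - 205)/(-330 - 3) = -136/(-333) = -136*(-1/333) = 136/333 ≈ 0.40841)
B(u, A) = 9 + A
√(B(F, J) - 304467) = √((9 + 256) - 304467) = √(265 - 304467) = √(-304202) = I*√304202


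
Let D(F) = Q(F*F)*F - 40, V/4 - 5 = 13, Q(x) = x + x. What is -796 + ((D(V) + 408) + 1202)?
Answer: 747270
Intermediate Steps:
Q(x) = 2*x
V = 72 (V = 20 + 4*13 = 20 + 52 = 72)
D(F) = -40 + 2*F³ (D(F) = (2*(F*F))*F - 40 = (2*F²)*F - 40 = 2*F³ - 40 = -40 + 2*F³)
-796 + ((D(V) + 408) + 1202) = -796 + (((-40 + 2*72³) + 408) + 1202) = -796 + (((-40 + 2*373248) + 408) + 1202) = -796 + (((-40 + 746496) + 408) + 1202) = -796 + ((746456 + 408) + 1202) = -796 + (746864 + 1202) = -796 + 748066 = 747270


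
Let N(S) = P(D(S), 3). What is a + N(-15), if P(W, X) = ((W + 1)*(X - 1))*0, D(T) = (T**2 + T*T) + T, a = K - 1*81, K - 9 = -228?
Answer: -300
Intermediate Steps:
K = -219 (K = 9 - 228 = -219)
a = -300 (a = -219 - 1*81 = -219 - 81 = -300)
D(T) = T + 2*T**2 (D(T) = (T**2 + T**2) + T = 2*T**2 + T = T + 2*T**2)
P(W, X) = 0 (P(W, X) = ((1 + W)*(-1 + X))*0 = 0)
N(S) = 0
a + N(-15) = -300 + 0 = -300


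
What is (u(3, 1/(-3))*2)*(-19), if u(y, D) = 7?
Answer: -266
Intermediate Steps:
(u(3, 1/(-3))*2)*(-19) = (7*2)*(-19) = 14*(-19) = -266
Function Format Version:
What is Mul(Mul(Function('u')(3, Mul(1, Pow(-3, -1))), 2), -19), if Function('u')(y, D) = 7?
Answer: -266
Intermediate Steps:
Mul(Mul(Function('u')(3, Mul(1, Pow(-3, -1))), 2), -19) = Mul(Mul(7, 2), -19) = Mul(14, -19) = -266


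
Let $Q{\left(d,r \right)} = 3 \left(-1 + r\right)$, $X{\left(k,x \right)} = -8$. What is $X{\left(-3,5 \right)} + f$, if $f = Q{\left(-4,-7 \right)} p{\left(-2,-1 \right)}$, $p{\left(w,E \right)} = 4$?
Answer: $-104$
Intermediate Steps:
$Q{\left(d,r \right)} = -3 + 3 r$
$f = -96$ ($f = \left(-3 + 3 \left(-7\right)\right) 4 = \left(-3 - 21\right) 4 = \left(-24\right) 4 = -96$)
$X{\left(-3,5 \right)} + f = -8 - 96 = -104$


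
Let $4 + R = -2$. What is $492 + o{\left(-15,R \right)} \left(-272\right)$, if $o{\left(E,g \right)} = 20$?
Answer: $-4948$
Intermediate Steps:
$R = -6$ ($R = -4 - 2 = -6$)
$492 + o{\left(-15,R \right)} \left(-272\right) = 492 + 20 \left(-272\right) = 492 - 5440 = -4948$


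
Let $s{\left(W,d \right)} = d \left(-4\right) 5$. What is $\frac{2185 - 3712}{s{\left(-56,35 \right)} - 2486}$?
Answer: $\frac{509}{1062} \approx 0.47928$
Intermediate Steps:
$s{\left(W,d \right)} = - 20 d$ ($s{\left(W,d \right)} = - 4 d 5 = - 20 d$)
$\frac{2185 - 3712}{s{\left(-56,35 \right)} - 2486} = \frac{2185 - 3712}{\left(-20\right) 35 - 2486} = - \frac{1527}{-700 - 2486} = - \frac{1527}{-3186} = \left(-1527\right) \left(- \frac{1}{3186}\right) = \frac{509}{1062}$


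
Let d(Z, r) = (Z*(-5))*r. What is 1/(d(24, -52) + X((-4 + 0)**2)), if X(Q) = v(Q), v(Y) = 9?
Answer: 1/6249 ≈ 0.00016003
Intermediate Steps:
d(Z, r) = -5*Z*r (d(Z, r) = (-5*Z)*r = -5*Z*r)
X(Q) = 9
1/(d(24, -52) + X((-4 + 0)**2)) = 1/(-5*24*(-52) + 9) = 1/(6240 + 9) = 1/6249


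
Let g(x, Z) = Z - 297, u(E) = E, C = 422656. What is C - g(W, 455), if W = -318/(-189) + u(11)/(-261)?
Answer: 422498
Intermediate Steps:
W = 333/203 (W = -318/(-189) + 11/(-261) = -318*(-1/189) + 11*(-1/261) = 106/63 - 11/261 = 333/203 ≈ 1.6404)
g(x, Z) = -297 + Z
C - g(W, 455) = 422656 - (-297 + 455) = 422656 - 1*158 = 422656 - 158 = 422498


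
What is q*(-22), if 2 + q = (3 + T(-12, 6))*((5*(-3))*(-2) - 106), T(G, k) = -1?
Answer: 3388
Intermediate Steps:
q = -154 (q = -2 + (3 - 1)*((5*(-3))*(-2) - 106) = -2 + 2*(-15*(-2) - 106) = -2 + 2*(30 - 106) = -2 + 2*(-76) = -2 - 152 = -154)
q*(-22) = -154*(-22) = 3388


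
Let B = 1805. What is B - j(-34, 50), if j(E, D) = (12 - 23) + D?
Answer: 1766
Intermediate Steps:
j(E, D) = -11 + D
B - j(-34, 50) = 1805 - (-11 + 50) = 1805 - 1*39 = 1805 - 39 = 1766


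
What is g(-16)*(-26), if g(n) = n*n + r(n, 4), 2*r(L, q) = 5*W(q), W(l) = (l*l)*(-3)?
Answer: -3536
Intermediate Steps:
W(l) = -3*l**2 (W(l) = l**2*(-3) = -3*l**2)
r(L, q) = -15*q**2/2 (r(L, q) = (5*(-3*q**2))/2 = (-15*q**2)/2 = -15*q**2/2)
g(n) = -120 + n**2 (g(n) = n*n - 15/2*4**2 = n**2 - 15/2*16 = n**2 - 120 = -120 + n**2)
g(-16)*(-26) = (-120 + (-16)**2)*(-26) = (-120 + 256)*(-26) = 136*(-26) = -3536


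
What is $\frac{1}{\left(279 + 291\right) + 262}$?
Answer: $\frac{1}{832} \approx 0.0012019$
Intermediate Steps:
$\frac{1}{\left(279 + 291\right) + 262} = \frac{1}{570 + 262} = \frac{1}{832}$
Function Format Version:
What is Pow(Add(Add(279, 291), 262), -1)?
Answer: Rational(1, 832) ≈ 0.0012019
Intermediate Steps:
Pow(Add(Add(279, 291), 262), -1) = Pow(Add(570, 262), -1) = Pow(832, -1) = Rational(1, 832)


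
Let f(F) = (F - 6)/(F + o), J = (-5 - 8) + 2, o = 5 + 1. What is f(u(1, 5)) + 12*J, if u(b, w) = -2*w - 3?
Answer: -905/7 ≈ -129.29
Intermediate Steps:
u(b, w) = -3 - 2*w
o = 6
J = -11 (J = -13 + 2 = -11)
f(F) = (-6 + F)/(6 + F) (f(F) = (F - 6)/(F + 6) = (-6 + F)/(6 + F))
f(u(1, 5)) + 12*J = (-6 + (-3 - 2*5))/(6 + (-3 - 2*5)) + 12*(-11) = (-6 + (-3 - 10))/(6 + (-3 - 10)) - 132 = (-6 - 13)/(6 - 13) - 132 = -19/(-7) - 132 = -⅐*(-19) - 132 = 19/7 - 132 = -905/7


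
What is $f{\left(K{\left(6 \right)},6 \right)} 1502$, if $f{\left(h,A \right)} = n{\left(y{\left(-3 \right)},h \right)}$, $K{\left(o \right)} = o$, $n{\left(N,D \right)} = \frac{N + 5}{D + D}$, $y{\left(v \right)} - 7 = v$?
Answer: $\frac{2253}{2} \approx 1126.5$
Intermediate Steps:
$y{\left(v \right)} = 7 + v$
$n{\left(N,D \right)} = \frac{5 + N}{2 D}$
$f{\left(h,A \right)} = \frac{9}{2 h}$ ($f{\left(h,A \right)} = \frac{5 + \left(7 - 3\right)}{2 h} = \frac{5 + 4}{2 h} = \frac{1}{2} \frac{1}{h} 9 = \frac{9}{2 h}$)
$f{\left(K{\left(6 \right)},6 \right)} 1502 = \frac{9}{2 \cdot 6} \cdot 1502 = \frac{9}{2} \cdot \frac{1}{6} \cdot 1502 = \frac{3}{4} \cdot 1502 = \frac{2253}{2}$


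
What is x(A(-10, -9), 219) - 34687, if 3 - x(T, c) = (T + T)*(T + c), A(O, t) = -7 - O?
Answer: -36016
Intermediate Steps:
x(T, c) = 3 - 2*T*(T + c) (x(T, c) = 3 - (T + T)*(T + c) = 3 - 2*T*(T + c))
x(A(-10, -9), 219) - 34687 = (3 - 2*(-7 - 1*(-10))² - 2*(-7 - 1*(-10))*219) - 34687 = (3 - 2*(-7 + 10)² - 2*(-7 + 10)*219) - 34687 = (3 - 2*3² - 2*3*219) - 34687 = (3 - 2*9 - 1314) - 34687 = (3 - 18 - 1314) - 34687 = -1329 - 34687 = -36016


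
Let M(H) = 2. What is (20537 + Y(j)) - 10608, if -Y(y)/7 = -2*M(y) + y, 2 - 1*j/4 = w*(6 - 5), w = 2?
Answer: 9957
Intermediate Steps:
j = 0 (j = 8 - 8*(6 - 5) = 8 - 8 = 0)
Y(y) = 28 - 7*y (Y(y) = -7*(-2*2 + y) = -7*(-4 + y) = 28 - 7*y)
(20537 + Y(j)) - 10608 = (20537 + (28 - 7*0)) - 10608 = (20537 + (28 + 0)) - 10608 = (20537 + 28) - 10608 = 20565 - 10608 = 9957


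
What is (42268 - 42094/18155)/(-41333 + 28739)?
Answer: -383666723/114322035 ≈ -3.3560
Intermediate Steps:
(42268 - 42094/18155)/(-41333 + 28739) = (42268 - 42094*1/18155)/(-12594) = (42268 - 42094/18155)*(-1/12594) = (767333446/18155)*(-1/12594) = -383666723/114322035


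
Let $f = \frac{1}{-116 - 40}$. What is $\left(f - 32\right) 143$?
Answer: $- \frac{54923}{12} \approx -4576.9$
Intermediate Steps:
$f = - \frac{1}{156}$ ($f = \frac{1}{-116 + \left(-59 + 19\right)} = \frac{1}{-116 - 40} = \frac{1}{-156} = - \frac{1}{156} \approx -0.0064103$)
$\left(f - 32\right) 143 = \left(- \frac{1}{156} - 32\right) 143 = \left(- \frac{4993}{156}\right) 143 = - \frac{54923}{12}$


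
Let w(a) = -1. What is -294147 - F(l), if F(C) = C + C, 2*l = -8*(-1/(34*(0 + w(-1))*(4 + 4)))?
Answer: -10000997/34 ≈ -2.9415e+5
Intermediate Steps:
l = -1/68 (l = (-8*(-1/(34*(0 - 1)*(4 + 4))))/2 = (-8/((-272*(-1))))/2 = (-8/((-34*(-8))))/2 = (-8/272)/2 = (-8*1/272)/2 = (½)*(-1/34) = -1/68 ≈ -0.014706)
F(C) = 2*C
-294147 - F(l) = -294147 - 2*(-1)/68 = -294147 - 1*(-1/34) = -294147 + 1/34 = -10000997/34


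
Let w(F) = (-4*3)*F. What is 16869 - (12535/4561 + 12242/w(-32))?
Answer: 14742061127/875712 ≈ 16834.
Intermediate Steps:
w(F) = -12*F
16869 - (12535/4561 + 12242/w(-32)) = 16869 - (12535/4561 + 12242/((-12*(-32)))) = 16869 - (12535*(1/4561) + 12242/384) = 16869 - (12535/4561 + 12242*(1/384)) = 16869 - (12535/4561 + 6121/192) = 16869 - 1*30324601/875712 = 16869 - 30324601/875712 = 14742061127/875712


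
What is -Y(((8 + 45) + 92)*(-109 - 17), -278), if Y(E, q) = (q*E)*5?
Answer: -25395300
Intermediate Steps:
Y(E, q) = 5*E*q (Y(E, q) = (E*q)*5 = 5*E*q)
-Y(((8 + 45) + 92)*(-109 - 17), -278) = -5*((8 + 45) + 92)*(-109 - 17)*(-278) = -5*(53 + 92)*(-126)*(-278) = -5*145*(-126)*(-278) = -5*(-18270)*(-278) = -1*25395300 = -25395300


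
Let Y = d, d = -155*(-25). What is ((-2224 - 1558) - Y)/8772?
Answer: -7657/8772 ≈ -0.87289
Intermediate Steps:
d = 3875
Y = 3875
((-2224 - 1558) - Y)/8772 = ((-2224 - 1558) - 1*3875)/8772 = (-3782 - 3875)*(1/8772) = -7657*1/8772 = -7657/8772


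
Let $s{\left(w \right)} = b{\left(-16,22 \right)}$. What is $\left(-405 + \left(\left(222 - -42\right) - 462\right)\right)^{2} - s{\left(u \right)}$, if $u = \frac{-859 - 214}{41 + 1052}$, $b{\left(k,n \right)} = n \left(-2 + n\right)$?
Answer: $363169$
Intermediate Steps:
$u = - \frac{1073}{1093} \approx -0.9817$
$s{\left(w \right)} = 440$ ($s{\left(w \right)} = 22 \left(-2 + 22\right) = 22 \cdot 20 = 440$)
$\left(-405 + \left(\left(222 - -42\right) - 462\right)\right)^{2} - s{\left(u \right)} = \left(-405 + \left(\left(222 - -42\right) - 462\right)\right)^{2} - 440 = \left(-405 + \left(\left(222 + 42\right) - 462\right)\right)^{2} - 440 = \left(-405 + \left(264 - 462\right)\right)^{2} - 440 = \left(-405 - 198\right)^{2} - 440 = \left(-603\right)^{2} - 440 = 363609 - 440 = 363169$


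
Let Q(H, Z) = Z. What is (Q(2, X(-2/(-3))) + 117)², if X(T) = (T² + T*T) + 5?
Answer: 1223236/81 ≈ 15102.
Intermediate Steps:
X(T) = 5 + 2*T² (X(T) = (T² + T²) + 5 = 2*T² + 5 = 5 + 2*T²)
(Q(2, X(-2/(-3))) + 117)² = ((5 + 2*(-2/(-3))²) + 117)² = ((5 + 2*(-2*(-⅓))²) + 117)² = ((5 + 2*(⅔)²) + 117)² = ((5 + 2*(4/9)) + 117)² = ((5 + 8/9) + 117)² = (53/9 + 117)² = (1106/9)² = 1223236/81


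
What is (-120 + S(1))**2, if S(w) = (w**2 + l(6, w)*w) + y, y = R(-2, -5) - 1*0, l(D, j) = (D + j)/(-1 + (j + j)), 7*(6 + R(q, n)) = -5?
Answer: 690561/49 ≈ 14093.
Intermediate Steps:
R(q, n) = -47/7 (R(q, n) = -6 + (1/7)*(-5) = -6 - 5/7 = -47/7)
l(D, j) = (D + j)/(-1 + 2*j)
y = -47/7 (y = -47/7 - 1*0 = -47/7 + 0 = -47/7 ≈ -6.7143)
S(w) = -47/7 + w**2 + w*(6 + w)/(-1 + 2*w) (S(w) = (w**2 + ((6 + w)/(-1 + 2*w))*w) - 47/7 = (w**2 + w*(6 + w)/(-1 + 2*w)) - 47/7 = -47/7 + w**2 + w*(6 + w)/(-1 + 2*w))
(-120 + S(1))**2 = (-120 + (47 - 52*1 + 14*1**3)/(7*(-1 + 2*1)))**2 = (-120 + (47 - 52 + 14*1)/(7*(-1 + 2)))**2 = (-120 + (1/7)*(47 - 52 + 14)/1)**2 = (-120 + (1/7)*1*9)**2 = (-120 + 9/7)**2 = (-831/7)**2 = 690561/49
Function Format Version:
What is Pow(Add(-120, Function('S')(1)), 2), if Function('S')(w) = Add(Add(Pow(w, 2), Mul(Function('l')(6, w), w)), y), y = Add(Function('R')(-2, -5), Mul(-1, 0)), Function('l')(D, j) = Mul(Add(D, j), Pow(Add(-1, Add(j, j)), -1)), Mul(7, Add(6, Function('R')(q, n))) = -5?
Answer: Rational(690561, 49) ≈ 14093.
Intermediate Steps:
Function('R')(q, n) = Rational(-47, 7) (Function('R')(q, n) = Add(-6, Mul(Rational(1, 7), -5)) = Add(-6, Rational(-5, 7)) = Rational(-47, 7))
Function('l')(D, j) = Mul(Pow(Add(-1, Mul(2, j)), -1), Add(D, j)) (Function('l')(D, j) = Mul(Add(D, j), Pow(Add(-1, Mul(2, j)), -1)) = Mul(Pow(Add(-1, Mul(2, j)), -1), Add(D, j)))
y = Rational(-47, 7) (y = Add(Rational(-47, 7), Mul(-1, 0)) = Add(Rational(-47, 7), 0) = Rational(-47, 7) ≈ -6.7143)
Function('S')(w) = Add(Rational(-47, 7), Pow(w, 2), Mul(w, Pow(Add(-1, Mul(2, w)), -1), Add(6, w))) (Function('S')(w) = Add(Add(Pow(w, 2), Mul(Mul(Pow(Add(-1, Mul(2, w)), -1), Add(6, w)), w)), Rational(-47, 7)) = Add(Add(Pow(w, 2), Mul(w, Pow(Add(-1, Mul(2, w)), -1), Add(6, w))), Rational(-47, 7)) = Add(Rational(-47, 7), Pow(w, 2), Mul(w, Pow(Add(-1, Mul(2, w)), -1), Add(6, w))))
Pow(Add(-120, Function('S')(1)), 2) = Pow(Add(-120, Mul(Rational(1, 7), Pow(Add(-1, Mul(2, 1)), -1), Add(47, Mul(-52, 1), Mul(14, Pow(1, 3))))), 2) = Pow(Add(-120, Mul(Rational(1, 7), Pow(Add(-1, 2), -1), Add(47, -52, Mul(14, 1)))), 2) = Pow(Add(-120, Mul(Rational(1, 7), Pow(1, -1), Add(47, -52, 14))), 2) = Pow(Add(-120, Mul(Rational(1, 7), 1, 9)), 2) = Pow(Add(-120, Rational(9, 7)), 2) = Pow(Rational(-831, 7), 2) = Rational(690561, 49)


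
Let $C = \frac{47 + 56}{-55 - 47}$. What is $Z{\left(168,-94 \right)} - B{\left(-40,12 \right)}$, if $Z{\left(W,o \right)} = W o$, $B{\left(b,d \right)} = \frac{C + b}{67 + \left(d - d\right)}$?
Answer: $- \frac{107918345}{6834} \approx -15791.0$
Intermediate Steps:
$C = - \frac{103}{102}$ ($C = \frac{103}{-102} = 103 \left(- \frac{1}{102}\right) = - \frac{103}{102} \approx -1.0098$)
$B{\left(b,d \right)} = - \frac{103}{6834} + \frac{b}{67}$ ($B{\left(b,d \right)} = \frac{- \frac{103}{102} + b}{67 + \left(d - d\right)} = \frac{- \frac{103}{102} + b}{67 + 0} = \frac{- \frac{103}{102} + b}{67} = \left(- \frac{103}{102} + b\right) \frac{1}{67} = - \frac{103}{6834} + \frac{b}{67}$)
$Z{\left(168,-94 \right)} - B{\left(-40,12 \right)} = 168 \left(-94\right) - \left(- \frac{103}{6834} + \frac{1}{67} \left(-40\right)\right) = -15792 - \left(- \frac{103}{6834} - \frac{40}{67}\right) = -15792 - - \frac{4183}{6834} = -15792 + \frac{4183}{6834} = - \frac{107918345}{6834}$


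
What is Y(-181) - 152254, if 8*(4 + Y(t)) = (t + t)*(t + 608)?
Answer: -686319/4 ≈ -1.7158e+5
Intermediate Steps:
Y(t) = -4 + t*(608 + t)/4 (Y(t) = -4 + ((t + t)*(t + 608))/8 = -4 + ((2*t)*(608 + t))/8 = -4 + (2*t*(608 + t))/8 = -4 + t*(608 + t)/4)
Y(-181) - 152254 = (-4 + 152*(-181) + (¼)*(-181)²) - 152254 = (-4 - 27512 + (¼)*32761) - 152254 = (-4 - 27512 + 32761/4) - 152254 = -77303/4 - 152254 = -686319/4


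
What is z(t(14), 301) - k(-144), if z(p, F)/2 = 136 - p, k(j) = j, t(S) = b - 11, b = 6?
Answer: 426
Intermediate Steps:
t(S) = -5 (t(S) = 6 - 11 = -5)
z(p, F) = 272 - 2*p (z(p, F) = 2*(136 - p) = 272 - 2*p)
z(t(14), 301) - k(-144) = (272 - 2*(-5)) - 1*(-144) = (272 + 10) + 144 = 282 + 144 = 426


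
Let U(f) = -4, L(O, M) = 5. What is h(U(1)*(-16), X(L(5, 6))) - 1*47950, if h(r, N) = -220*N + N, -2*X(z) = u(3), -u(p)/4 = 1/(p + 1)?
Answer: -96119/2 ≈ -48060.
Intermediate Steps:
u(p) = -4/(1 + p) (u(p) = -4/(p + 1) = -4/(1 + p))
X(z) = ½ (X(z) = -(-2)/(1 + 3) = -(-2)/4 = -½*(-1) = ½)
h(r, N) = -219*N
h(U(1)*(-16), X(L(5, 6))) - 1*47950 = -219*½ - 1*47950 = -219/2 - 47950 = -96119/2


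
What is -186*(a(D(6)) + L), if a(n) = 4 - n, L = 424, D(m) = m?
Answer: -78492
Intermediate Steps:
-186*(a(D(6)) + L) = -186*((4 - 1*6) + 424) = -186*((4 - 6) + 424) = -186*(-2 + 424) = -186*422 = -78492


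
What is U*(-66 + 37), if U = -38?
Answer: 1102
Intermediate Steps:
U*(-66 + 37) = -38*(-66 + 37) = -38*(-29) = 1102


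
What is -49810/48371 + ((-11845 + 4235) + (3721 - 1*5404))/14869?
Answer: -1190136593/719228399 ≈ -1.6547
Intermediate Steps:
-49810/48371 + ((-11845 + 4235) + (3721 - 1*5404))/14869 = -49810*1/48371 + (-7610 + (3721 - 5404))*(1/14869) = -49810/48371 + (-7610 - 1683)*(1/14869) = -49810/48371 - 9293*1/14869 = -49810/48371 - 9293/14869 = -1190136593/719228399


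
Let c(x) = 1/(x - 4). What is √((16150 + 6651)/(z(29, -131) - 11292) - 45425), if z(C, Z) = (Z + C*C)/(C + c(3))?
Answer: 3*I*√125578965642743/157733 ≈ 213.14*I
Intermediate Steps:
c(x) = 1/(-4 + x)
z(C, Z) = (Z + C²)/(-1 + C) (z(C, Z) = (Z + C*C)/(C + 1/(-4 + 3)) = (Z + C²)/(C + 1/(-1)) = (Z + C²)/(C - 1) = (Z + C²)/(-1 + C))
√((16150 + 6651)/(z(29, -131) - 11292) - 45425) = √((16150 + 6651)/((-131 + 29²)/(-1 + 29) - 11292) - 45425) = √(22801/((-131 + 841)/28 - 11292) - 45425) = √(22801/((1/28)*710 - 11292) - 45425) = √(22801/(355/14 - 11292) - 45425) = √(22801/(-157733/14) - 45425) = √(22801*(-14/157733) - 45425) = √(-319214/157733 - 45425) = √(-7165340739/157733) = 3*I*√125578965642743/157733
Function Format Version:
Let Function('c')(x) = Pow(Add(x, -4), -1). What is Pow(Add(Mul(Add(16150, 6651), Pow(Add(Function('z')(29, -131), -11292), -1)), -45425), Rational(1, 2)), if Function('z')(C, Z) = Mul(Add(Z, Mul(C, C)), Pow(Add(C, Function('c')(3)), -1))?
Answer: Mul(Rational(3, 157733), I, Pow(125578965642743, Rational(1, 2))) ≈ Mul(213.14, I)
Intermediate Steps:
Function('c')(x) = Pow(Add(-4, x), -1)
Function('z')(C, Z) = Mul(Pow(Add(-1, C), -1), Add(Z, Pow(C, 2))) (Function('z')(C, Z) = Mul(Add(Z, Mul(C, C)), Pow(Add(C, Pow(Add(-4, 3), -1)), -1)) = Mul(Add(Z, Pow(C, 2)), Pow(Add(C, Pow(-1, -1)), -1)) = Mul(Add(Z, Pow(C, 2)), Pow(Add(C, -1), -1)) = Mul(Add(Z, Pow(C, 2)), Pow(Add(-1, C), -1)) = Mul(Pow(Add(-1, C), -1), Add(Z, Pow(C, 2))))
Pow(Add(Mul(Add(16150, 6651), Pow(Add(Function('z')(29, -131), -11292), -1)), -45425), Rational(1, 2)) = Pow(Add(Mul(Add(16150, 6651), Pow(Add(Mul(Pow(Add(-1, 29), -1), Add(-131, Pow(29, 2))), -11292), -1)), -45425), Rational(1, 2)) = Pow(Add(Mul(22801, Pow(Add(Mul(Pow(28, -1), Add(-131, 841)), -11292), -1)), -45425), Rational(1, 2)) = Pow(Add(Mul(22801, Pow(Add(Mul(Rational(1, 28), 710), -11292), -1)), -45425), Rational(1, 2)) = Pow(Add(Mul(22801, Pow(Add(Rational(355, 14), -11292), -1)), -45425), Rational(1, 2)) = Pow(Add(Mul(22801, Pow(Rational(-157733, 14), -1)), -45425), Rational(1, 2)) = Pow(Add(Mul(22801, Rational(-14, 157733)), -45425), Rational(1, 2)) = Pow(Add(Rational(-319214, 157733), -45425), Rational(1, 2)) = Pow(Rational(-7165340739, 157733), Rational(1, 2)) = Mul(Rational(3, 157733), I, Pow(125578965642743, Rational(1, 2)))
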